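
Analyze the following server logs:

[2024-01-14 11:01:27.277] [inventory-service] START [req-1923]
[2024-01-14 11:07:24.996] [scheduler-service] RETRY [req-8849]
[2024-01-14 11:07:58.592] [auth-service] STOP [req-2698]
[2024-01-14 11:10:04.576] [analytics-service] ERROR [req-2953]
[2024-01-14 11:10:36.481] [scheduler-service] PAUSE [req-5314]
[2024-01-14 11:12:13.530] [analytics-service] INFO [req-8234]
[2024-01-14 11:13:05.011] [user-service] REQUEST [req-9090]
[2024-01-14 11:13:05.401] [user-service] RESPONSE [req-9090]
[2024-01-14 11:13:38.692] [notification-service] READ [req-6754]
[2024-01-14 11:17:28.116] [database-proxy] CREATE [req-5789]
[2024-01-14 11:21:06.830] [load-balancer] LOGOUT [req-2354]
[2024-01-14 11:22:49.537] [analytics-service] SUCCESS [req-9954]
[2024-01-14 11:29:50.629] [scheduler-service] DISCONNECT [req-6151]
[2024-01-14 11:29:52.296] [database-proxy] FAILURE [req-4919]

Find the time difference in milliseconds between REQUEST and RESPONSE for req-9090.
390

To calculate latency:

1. Find REQUEST with id req-9090: 2024-01-14 11:13:05.011
2. Find RESPONSE with id req-9090: 2024-01-14 11:13:05.401
3. Latency: 2024-01-14 11:13:05.401 - 2024-01-14 11:13:05.011 = 390ms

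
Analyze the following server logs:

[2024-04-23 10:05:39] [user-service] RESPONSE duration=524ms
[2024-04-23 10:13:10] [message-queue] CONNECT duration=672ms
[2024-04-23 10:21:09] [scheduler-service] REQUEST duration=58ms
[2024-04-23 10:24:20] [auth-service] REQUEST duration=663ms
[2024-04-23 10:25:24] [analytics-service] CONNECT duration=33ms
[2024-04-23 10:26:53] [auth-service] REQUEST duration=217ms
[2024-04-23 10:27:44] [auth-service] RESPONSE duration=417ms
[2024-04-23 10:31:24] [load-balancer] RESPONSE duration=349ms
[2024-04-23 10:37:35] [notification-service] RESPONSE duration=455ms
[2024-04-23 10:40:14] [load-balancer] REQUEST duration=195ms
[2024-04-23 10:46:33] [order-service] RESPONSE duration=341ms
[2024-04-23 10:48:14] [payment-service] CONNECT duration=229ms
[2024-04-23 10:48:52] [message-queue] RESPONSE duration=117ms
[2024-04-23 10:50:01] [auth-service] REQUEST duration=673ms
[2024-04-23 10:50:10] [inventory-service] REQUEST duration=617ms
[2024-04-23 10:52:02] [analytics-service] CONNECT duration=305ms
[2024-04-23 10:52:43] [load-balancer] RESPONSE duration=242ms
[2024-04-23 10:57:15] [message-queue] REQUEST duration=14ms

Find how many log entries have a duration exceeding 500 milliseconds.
5

To count timeouts:

1. Threshold: 500ms
2. Extract duration from each log entry
3. Count entries where duration > 500
4. Timeout count: 5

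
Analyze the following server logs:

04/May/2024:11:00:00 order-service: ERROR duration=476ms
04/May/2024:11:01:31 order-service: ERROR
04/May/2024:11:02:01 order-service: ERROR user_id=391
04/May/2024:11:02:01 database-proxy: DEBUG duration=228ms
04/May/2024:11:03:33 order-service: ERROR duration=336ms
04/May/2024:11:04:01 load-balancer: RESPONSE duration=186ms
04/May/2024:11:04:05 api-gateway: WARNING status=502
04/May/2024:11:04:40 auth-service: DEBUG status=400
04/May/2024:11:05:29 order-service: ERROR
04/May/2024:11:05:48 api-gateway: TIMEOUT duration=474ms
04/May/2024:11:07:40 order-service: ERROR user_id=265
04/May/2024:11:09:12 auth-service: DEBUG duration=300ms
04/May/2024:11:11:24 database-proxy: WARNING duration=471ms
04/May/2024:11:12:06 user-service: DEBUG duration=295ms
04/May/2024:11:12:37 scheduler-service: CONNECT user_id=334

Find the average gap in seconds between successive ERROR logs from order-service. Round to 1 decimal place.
92.0

To calculate average interval:

1. Find all ERROR events for order-service in order
2. Calculate time gaps between consecutive events
3. Compute mean of gaps: 460 / 5 = 92.0 seconds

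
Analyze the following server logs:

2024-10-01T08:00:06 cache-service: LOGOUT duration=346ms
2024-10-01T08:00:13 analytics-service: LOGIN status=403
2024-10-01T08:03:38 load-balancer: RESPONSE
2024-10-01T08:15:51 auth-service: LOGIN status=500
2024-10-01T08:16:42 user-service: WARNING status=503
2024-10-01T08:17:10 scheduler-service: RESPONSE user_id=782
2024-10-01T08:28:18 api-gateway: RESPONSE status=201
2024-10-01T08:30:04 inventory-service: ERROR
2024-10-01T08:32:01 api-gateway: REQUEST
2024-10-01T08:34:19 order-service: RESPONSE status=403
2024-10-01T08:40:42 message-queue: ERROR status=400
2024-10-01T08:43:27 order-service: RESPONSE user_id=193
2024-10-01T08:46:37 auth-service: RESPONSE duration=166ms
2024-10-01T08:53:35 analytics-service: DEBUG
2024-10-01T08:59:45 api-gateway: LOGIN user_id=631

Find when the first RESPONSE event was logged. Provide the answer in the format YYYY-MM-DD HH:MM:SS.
2024-10-01 08:03:38

To find the first event:

1. Filter for all RESPONSE events
2. Sort by timestamp
3. Select the first one
4. Timestamp: 2024-10-01 08:03:38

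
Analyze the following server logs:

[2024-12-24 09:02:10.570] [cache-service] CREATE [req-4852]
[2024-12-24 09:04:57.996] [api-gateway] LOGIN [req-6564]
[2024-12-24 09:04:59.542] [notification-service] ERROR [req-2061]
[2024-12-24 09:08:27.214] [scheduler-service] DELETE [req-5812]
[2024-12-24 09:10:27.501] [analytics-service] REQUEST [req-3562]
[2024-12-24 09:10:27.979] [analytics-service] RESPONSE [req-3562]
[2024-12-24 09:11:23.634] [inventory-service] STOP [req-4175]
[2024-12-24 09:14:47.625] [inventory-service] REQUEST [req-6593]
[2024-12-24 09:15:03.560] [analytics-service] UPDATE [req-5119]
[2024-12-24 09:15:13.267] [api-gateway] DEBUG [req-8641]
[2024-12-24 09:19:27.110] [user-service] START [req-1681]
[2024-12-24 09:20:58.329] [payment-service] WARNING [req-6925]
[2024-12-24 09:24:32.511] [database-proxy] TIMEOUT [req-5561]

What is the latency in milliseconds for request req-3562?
478

To calculate latency:

1. Find REQUEST with id req-3562: 2024-12-24 09:10:27.501
2. Find RESPONSE with id req-3562: 2024-12-24 09:10:27.979
3. Latency: 2024-12-24 09:10:27.979 - 2024-12-24 09:10:27.501 = 478ms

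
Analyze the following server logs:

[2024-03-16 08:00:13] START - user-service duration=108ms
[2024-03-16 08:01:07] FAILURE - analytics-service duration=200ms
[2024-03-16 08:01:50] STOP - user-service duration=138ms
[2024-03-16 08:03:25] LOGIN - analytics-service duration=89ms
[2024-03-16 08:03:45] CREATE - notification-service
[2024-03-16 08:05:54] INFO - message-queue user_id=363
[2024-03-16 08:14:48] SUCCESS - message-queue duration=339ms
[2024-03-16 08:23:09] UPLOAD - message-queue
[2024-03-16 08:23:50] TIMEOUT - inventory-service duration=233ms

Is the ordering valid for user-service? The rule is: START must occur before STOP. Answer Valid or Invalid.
Valid

To validate ordering:

1. Required order: START → STOP
2. Rule: START must occur before STOP
3. Check actual order of events for user-service
4. Result: Valid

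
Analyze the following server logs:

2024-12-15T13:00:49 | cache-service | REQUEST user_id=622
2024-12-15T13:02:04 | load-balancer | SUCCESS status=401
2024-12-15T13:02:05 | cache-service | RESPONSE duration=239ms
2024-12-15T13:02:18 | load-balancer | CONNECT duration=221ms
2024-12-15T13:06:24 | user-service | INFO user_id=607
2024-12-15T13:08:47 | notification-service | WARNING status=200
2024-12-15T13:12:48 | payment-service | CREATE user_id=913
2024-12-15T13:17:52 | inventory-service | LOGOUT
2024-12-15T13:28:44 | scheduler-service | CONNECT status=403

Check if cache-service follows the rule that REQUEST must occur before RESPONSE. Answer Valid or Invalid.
Valid

To validate ordering:

1. Required order: REQUEST → RESPONSE
2. Rule: REQUEST must occur before RESPONSE
3. Check actual order of events for cache-service
4. Result: Valid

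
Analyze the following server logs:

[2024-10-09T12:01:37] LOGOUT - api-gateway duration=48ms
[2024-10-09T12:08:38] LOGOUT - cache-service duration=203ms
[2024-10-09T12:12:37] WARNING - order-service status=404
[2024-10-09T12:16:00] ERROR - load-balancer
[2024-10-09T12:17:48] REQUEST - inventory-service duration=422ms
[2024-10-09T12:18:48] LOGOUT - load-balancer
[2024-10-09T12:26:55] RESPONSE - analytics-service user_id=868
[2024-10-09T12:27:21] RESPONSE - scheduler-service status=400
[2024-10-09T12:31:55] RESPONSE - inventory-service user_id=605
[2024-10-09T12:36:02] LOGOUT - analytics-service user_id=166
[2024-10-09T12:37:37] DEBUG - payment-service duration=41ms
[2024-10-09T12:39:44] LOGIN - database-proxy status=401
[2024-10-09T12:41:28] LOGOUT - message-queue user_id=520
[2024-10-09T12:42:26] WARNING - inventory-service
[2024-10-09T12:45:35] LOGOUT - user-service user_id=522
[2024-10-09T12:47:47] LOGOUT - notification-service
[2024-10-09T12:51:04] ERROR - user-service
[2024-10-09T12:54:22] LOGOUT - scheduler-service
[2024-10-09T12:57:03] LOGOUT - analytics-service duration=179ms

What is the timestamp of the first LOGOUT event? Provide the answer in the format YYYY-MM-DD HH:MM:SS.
2024-10-09 12:01:37

To find the first event:

1. Filter for all LOGOUT events
2. Sort by timestamp
3. Select the first one
4. Timestamp: 2024-10-09 12:01:37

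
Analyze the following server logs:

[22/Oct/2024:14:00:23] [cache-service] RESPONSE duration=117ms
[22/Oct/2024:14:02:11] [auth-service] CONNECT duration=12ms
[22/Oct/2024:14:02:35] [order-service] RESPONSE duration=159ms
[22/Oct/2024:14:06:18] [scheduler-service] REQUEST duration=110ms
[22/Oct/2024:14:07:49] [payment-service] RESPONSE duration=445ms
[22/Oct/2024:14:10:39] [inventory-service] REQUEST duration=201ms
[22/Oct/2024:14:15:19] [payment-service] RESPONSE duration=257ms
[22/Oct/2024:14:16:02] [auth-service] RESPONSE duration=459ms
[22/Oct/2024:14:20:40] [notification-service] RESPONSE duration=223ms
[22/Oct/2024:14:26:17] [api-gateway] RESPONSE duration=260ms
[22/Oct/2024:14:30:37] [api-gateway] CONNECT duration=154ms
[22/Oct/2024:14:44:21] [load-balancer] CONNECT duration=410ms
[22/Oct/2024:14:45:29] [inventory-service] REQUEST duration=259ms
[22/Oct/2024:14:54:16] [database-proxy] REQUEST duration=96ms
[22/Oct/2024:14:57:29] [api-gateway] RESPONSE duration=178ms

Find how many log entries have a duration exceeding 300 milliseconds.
3

To count timeouts:

1. Threshold: 300ms
2. Extract duration from each log entry
3. Count entries where duration > 300
4. Timeout count: 3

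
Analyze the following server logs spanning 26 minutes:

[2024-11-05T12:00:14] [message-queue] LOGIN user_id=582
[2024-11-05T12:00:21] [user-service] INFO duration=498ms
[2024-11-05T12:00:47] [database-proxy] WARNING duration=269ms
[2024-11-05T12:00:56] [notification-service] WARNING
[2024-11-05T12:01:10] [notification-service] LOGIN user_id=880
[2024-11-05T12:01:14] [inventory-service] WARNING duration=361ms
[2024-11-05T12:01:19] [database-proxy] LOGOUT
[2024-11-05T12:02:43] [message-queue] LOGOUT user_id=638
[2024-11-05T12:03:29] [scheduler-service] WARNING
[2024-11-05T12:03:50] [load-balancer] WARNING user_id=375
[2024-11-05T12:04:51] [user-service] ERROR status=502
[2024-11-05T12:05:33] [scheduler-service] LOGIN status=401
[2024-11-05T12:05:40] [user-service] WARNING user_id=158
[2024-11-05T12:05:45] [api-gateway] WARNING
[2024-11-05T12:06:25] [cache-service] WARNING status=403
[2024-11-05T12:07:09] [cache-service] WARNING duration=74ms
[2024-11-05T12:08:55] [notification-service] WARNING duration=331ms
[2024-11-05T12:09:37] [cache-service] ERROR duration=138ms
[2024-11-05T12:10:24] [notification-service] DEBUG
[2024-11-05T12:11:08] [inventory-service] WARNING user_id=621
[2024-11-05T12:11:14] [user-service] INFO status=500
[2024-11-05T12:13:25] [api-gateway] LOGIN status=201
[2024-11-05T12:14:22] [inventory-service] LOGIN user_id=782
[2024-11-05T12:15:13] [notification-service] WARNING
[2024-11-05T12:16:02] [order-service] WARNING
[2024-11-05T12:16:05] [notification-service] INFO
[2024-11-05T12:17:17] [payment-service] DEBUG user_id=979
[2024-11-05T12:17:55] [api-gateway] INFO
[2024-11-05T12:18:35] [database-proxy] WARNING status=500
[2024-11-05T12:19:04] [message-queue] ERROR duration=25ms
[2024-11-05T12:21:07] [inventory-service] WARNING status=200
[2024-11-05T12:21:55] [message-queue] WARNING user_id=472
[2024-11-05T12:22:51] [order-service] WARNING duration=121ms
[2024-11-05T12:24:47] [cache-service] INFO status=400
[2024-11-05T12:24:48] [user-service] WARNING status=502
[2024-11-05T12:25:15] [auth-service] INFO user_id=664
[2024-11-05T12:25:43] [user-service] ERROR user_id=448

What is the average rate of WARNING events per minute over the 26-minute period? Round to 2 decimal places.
0.69

To calculate the rate:

1. Count total WARNING events: 18
2. Total time period: 26 minutes
3. Rate = 18 / 26 = 0.69 events per minute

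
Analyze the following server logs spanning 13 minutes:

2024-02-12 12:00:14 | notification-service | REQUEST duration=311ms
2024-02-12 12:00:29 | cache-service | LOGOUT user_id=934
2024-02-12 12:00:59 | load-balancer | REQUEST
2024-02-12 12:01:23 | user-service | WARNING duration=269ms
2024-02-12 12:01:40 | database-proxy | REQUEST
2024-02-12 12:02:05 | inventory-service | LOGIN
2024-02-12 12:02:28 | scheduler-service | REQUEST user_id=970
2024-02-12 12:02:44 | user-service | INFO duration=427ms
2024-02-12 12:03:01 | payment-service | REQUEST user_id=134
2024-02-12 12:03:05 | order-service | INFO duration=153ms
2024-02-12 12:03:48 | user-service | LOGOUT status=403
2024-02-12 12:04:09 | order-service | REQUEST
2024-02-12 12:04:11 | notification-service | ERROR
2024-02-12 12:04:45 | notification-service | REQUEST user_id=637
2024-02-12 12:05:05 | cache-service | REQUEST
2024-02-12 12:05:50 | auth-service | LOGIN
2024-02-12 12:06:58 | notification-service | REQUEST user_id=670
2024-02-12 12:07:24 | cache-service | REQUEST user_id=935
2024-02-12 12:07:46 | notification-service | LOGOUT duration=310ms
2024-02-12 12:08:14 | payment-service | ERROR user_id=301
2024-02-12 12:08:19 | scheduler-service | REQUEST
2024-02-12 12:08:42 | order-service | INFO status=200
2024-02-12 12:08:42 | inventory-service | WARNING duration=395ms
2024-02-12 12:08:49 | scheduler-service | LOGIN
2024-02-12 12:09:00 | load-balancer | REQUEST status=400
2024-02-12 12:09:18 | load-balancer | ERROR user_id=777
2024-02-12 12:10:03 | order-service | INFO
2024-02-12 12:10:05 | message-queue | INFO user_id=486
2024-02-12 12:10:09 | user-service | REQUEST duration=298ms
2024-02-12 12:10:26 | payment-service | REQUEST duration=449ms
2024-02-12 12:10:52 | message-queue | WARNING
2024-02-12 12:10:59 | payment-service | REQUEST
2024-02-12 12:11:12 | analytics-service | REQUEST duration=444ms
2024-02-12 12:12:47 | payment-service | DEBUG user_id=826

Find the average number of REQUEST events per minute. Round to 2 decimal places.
1.23

To calculate the rate:

1. Count total REQUEST events: 16
2. Total time period: 13 minutes
3. Rate = 16 / 13 = 1.23 events per minute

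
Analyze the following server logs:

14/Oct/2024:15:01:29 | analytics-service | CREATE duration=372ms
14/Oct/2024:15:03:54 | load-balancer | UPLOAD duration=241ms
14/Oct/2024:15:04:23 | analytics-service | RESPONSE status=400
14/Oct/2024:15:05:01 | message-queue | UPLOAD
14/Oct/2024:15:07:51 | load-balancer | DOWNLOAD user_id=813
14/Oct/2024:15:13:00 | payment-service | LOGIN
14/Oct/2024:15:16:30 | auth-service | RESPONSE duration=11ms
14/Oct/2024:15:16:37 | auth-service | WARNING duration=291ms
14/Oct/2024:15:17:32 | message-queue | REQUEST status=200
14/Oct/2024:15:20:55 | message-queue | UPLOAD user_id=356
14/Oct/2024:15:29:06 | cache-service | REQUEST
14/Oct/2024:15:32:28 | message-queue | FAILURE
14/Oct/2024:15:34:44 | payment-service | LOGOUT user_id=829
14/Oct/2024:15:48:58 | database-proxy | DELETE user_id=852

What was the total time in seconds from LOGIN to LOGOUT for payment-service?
1304

To calculate state duration:

1. Find LOGIN event for payment-service: 14/Oct/2024:15:13:00
2. Find LOGOUT event for payment-service: 14/Oct/2024:15:34:44
3. Calculate duration: 14/Oct/2024:15:34:44 - 14/Oct/2024:15:13:00 = 1304 seconds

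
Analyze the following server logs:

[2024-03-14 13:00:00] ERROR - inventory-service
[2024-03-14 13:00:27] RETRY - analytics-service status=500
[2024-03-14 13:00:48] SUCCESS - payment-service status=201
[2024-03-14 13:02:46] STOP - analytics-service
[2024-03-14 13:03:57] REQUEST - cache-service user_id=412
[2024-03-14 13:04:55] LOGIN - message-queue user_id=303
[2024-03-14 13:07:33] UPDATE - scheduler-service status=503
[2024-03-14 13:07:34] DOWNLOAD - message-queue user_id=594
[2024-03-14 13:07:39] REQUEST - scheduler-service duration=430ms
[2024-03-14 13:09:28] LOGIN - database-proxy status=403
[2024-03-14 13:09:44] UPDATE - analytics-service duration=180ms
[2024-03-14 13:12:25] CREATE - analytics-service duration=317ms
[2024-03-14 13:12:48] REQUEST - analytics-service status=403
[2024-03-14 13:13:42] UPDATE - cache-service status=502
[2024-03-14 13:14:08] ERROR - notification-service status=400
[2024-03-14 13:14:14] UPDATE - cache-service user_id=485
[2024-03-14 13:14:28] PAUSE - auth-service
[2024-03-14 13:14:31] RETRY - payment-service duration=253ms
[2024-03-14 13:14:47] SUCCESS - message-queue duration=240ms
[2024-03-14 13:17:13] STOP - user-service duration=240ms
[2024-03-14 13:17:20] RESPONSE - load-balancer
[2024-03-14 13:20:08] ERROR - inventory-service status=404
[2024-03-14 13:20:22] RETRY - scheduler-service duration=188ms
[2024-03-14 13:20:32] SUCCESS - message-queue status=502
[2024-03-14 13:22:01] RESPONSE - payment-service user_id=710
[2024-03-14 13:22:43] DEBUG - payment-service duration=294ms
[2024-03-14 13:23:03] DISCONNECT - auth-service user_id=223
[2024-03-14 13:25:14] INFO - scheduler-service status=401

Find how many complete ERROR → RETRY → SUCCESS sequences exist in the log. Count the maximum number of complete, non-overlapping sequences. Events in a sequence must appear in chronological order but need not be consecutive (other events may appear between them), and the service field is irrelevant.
3

To count sequences:

1. Look for pattern: ERROR → RETRY → SUCCESS
2. Greedily scan the log in chronological order, matching each sequence element in turn (ignoring service)
3. Each time the full pattern completes, increment the count and restart matching from the next event
4. Complete non-overlapping sequences found: 3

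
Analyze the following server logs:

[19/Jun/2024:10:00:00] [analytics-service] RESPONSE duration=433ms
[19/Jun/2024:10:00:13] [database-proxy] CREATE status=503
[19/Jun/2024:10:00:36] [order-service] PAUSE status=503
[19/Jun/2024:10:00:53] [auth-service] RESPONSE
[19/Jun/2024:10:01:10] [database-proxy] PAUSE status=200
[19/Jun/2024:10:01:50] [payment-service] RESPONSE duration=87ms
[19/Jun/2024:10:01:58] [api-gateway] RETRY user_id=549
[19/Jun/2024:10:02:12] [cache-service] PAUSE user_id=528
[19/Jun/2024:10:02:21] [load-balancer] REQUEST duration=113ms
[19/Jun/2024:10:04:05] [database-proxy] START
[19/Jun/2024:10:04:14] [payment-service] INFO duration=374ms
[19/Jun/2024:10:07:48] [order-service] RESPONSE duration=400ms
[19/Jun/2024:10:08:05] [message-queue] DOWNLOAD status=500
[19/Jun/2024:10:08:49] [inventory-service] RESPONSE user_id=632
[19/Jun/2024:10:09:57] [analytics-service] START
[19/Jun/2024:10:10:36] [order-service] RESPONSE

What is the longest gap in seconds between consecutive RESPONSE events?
358

To find the longest gap:

1. Extract all RESPONSE events in chronological order
2. Calculate time differences between consecutive events
3. Find the maximum difference
4. Longest gap: 358 seconds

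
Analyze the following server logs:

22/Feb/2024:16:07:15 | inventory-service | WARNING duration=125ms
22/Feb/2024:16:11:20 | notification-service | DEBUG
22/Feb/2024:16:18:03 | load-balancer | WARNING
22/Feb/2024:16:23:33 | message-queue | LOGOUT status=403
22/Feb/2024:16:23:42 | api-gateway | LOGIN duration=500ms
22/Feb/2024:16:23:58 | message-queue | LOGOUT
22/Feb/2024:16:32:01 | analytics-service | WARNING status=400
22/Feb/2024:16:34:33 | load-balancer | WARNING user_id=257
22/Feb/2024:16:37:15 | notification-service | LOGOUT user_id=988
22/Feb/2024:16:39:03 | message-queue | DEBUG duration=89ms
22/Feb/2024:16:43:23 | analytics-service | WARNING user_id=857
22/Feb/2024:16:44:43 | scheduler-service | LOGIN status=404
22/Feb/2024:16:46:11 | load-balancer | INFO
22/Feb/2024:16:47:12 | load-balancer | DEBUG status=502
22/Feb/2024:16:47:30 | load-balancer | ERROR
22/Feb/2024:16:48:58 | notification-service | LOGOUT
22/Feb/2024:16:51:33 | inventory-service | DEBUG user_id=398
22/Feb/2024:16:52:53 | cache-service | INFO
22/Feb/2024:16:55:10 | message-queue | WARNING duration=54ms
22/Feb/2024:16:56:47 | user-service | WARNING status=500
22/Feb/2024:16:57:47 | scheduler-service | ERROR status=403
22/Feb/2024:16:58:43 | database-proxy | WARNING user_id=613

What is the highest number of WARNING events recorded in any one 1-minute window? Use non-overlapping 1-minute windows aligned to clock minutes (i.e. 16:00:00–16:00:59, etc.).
1

To find the burst window:

1. Divide the log period into non-overlapping 1-minute windows starting at 16:00
2. Count WARNING events in each window
3. Find the window with maximum count
4. Maximum events in a window: 1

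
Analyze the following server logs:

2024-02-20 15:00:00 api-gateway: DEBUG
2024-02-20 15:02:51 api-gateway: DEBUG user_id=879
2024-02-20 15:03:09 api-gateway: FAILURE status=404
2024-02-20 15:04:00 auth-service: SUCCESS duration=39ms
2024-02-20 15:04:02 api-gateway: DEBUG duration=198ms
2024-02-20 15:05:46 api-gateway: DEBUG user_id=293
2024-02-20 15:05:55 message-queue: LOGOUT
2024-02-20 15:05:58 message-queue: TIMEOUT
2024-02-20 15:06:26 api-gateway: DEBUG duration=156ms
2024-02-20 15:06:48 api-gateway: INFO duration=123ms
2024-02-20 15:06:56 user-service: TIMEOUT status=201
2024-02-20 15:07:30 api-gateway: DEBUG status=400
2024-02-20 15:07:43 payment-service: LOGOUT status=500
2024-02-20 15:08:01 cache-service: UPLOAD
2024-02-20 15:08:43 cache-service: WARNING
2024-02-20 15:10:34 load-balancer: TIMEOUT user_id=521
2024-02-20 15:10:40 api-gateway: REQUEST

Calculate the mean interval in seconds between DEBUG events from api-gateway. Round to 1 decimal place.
90.0

To calculate average interval:

1. Find all DEBUG events for api-gateway in order
2. Calculate time gaps between consecutive events
3. Compute mean of gaps: 450 / 5 = 90.0 seconds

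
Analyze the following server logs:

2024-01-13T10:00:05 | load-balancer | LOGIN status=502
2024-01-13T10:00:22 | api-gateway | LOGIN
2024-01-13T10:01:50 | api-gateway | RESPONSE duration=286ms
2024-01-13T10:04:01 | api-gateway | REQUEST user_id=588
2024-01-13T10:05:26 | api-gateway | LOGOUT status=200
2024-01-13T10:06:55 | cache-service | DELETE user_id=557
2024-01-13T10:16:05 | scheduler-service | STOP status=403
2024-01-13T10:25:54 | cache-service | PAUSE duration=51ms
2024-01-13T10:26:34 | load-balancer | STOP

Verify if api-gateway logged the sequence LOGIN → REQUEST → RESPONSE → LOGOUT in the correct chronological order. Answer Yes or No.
No

To verify sequence order:

1. Find all events in sequence LOGIN → REQUEST → RESPONSE → LOGOUT for api-gateway
2. Extract their timestamps
3. Check if timestamps are in ascending order
4. Result: No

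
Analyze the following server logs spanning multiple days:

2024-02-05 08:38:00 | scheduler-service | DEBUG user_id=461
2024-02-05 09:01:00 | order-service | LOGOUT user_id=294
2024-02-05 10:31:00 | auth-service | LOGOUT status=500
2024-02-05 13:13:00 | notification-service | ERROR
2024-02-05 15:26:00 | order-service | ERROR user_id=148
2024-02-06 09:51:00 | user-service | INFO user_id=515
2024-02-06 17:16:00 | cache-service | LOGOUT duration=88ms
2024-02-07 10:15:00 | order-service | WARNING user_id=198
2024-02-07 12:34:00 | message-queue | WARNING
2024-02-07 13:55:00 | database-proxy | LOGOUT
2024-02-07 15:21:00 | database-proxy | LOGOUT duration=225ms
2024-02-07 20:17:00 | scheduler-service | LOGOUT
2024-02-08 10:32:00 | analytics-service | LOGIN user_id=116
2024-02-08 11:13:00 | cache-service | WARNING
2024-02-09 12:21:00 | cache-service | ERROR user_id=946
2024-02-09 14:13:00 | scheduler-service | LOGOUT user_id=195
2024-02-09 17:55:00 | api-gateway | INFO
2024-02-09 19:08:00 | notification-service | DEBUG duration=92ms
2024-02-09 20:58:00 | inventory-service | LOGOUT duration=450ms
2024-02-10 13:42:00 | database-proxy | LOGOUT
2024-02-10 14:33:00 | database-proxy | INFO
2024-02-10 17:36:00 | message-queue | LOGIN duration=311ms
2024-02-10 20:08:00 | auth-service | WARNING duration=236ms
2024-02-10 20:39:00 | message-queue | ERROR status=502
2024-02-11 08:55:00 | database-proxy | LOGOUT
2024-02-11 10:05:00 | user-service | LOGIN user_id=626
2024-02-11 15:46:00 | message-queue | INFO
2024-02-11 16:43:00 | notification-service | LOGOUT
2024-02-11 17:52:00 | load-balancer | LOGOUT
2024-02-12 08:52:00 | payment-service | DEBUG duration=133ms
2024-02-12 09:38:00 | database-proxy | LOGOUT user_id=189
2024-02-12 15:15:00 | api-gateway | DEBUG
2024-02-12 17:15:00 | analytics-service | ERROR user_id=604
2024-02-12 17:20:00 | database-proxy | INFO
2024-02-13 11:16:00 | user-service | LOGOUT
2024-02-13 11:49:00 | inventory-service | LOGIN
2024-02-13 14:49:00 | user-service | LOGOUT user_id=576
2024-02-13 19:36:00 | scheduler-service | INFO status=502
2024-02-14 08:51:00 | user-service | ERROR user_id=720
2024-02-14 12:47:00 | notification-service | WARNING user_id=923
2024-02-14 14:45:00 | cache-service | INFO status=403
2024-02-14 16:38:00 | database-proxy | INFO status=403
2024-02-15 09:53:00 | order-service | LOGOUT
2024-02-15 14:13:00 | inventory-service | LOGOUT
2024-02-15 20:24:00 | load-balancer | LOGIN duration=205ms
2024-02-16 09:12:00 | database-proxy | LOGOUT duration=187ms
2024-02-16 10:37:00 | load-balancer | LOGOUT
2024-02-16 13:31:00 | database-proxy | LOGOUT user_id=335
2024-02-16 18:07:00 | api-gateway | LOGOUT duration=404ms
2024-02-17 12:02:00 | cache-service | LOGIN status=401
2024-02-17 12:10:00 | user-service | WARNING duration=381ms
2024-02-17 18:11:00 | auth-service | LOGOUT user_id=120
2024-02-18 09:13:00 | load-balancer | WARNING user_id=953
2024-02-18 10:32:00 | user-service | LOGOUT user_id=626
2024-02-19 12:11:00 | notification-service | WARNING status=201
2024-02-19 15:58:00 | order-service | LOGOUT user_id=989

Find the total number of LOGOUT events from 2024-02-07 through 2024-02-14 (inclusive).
12

To filter by date range:

1. Date range: 2024-02-07 through 2024-02-14, both dates inclusive
2. Filter for LOGOUT events whose date falls in this range
3. Count matching events: 12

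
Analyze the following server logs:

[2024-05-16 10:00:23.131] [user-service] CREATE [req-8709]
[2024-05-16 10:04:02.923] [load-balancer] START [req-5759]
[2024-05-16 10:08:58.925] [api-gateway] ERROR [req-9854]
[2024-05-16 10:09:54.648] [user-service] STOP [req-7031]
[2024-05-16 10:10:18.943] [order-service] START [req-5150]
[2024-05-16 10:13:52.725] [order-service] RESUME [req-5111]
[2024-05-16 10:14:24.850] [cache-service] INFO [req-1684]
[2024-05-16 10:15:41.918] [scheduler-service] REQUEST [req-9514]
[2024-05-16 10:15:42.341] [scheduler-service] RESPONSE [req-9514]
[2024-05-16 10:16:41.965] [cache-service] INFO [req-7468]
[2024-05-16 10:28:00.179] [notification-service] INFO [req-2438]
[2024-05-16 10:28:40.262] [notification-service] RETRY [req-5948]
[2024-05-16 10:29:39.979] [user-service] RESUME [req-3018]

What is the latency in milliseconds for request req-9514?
423

To calculate latency:

1. Find REQUEST with id req-9514: 2024-05-16 10:15:41.918
2. Find RESPONSE with id req-9514: 2024-05-16 10:15:42.341
3. Latency: 2024-05-16 10:15:42.341 - 2024-05-16 10:15:41.918 = 423ms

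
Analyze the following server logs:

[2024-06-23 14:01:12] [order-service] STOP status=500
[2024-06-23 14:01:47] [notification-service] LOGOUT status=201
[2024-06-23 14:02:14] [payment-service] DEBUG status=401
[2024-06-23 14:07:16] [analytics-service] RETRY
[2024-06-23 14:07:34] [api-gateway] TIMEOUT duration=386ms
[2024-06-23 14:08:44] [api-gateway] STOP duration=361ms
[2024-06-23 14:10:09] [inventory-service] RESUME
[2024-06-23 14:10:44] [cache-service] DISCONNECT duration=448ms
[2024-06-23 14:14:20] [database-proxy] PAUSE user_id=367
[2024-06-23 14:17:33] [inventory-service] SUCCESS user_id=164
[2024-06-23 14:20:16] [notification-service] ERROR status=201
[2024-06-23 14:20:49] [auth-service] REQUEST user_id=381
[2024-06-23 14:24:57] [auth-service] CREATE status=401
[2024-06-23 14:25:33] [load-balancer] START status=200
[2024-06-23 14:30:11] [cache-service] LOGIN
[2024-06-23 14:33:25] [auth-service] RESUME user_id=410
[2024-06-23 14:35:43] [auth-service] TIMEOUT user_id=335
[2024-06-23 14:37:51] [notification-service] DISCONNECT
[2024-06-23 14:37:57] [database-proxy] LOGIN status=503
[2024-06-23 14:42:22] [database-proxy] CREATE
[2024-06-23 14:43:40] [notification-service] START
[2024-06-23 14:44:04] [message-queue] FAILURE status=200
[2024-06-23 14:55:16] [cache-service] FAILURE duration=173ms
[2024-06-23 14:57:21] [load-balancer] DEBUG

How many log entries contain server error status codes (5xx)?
2

To find matching entries:

1. Pattern to match: server error status codes (5xx)
2. Scan each log entry for the pattern
3. Count matches: 2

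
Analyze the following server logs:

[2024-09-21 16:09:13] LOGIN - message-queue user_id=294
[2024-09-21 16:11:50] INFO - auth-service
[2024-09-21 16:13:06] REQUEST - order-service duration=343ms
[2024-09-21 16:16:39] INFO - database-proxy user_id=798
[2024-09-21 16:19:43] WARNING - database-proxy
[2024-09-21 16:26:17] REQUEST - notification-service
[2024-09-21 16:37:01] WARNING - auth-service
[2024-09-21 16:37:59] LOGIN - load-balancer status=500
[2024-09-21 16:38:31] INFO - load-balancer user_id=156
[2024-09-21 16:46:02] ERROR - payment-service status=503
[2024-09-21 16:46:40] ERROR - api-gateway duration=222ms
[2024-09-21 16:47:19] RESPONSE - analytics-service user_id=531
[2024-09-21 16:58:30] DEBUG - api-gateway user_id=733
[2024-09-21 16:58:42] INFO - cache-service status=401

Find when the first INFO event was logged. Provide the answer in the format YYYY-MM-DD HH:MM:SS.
2024-09-21 16:11:50

To find the first event:

1. Filter for all INFO events
2. Sort by timestamp
3. Select the first one
4. Timestamp: 2024-09-21 16:11:50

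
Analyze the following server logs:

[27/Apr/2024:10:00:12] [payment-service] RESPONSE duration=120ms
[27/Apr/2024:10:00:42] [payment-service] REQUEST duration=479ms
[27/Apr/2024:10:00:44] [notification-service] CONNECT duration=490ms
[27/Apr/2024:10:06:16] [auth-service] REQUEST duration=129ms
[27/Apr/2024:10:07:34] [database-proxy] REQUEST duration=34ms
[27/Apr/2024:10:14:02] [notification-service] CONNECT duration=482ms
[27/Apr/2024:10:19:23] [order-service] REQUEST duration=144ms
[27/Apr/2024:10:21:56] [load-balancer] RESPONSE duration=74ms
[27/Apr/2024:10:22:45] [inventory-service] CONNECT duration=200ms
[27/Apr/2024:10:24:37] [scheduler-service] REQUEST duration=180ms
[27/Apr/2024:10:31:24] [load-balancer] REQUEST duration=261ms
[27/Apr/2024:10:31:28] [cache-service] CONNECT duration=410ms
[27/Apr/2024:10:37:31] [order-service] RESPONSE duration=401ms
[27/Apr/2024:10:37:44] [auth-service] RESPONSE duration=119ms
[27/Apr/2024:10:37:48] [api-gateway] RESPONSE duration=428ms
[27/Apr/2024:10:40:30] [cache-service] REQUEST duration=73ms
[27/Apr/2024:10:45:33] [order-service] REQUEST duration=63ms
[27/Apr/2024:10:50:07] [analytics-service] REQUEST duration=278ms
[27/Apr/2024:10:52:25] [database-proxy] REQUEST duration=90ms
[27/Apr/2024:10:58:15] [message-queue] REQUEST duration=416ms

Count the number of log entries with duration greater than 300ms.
7

To count timeouts:

1. Threshold: 300ms
2. Extract duration from each log entry
3. Count entries where duration > 300
4. Timeout count: 7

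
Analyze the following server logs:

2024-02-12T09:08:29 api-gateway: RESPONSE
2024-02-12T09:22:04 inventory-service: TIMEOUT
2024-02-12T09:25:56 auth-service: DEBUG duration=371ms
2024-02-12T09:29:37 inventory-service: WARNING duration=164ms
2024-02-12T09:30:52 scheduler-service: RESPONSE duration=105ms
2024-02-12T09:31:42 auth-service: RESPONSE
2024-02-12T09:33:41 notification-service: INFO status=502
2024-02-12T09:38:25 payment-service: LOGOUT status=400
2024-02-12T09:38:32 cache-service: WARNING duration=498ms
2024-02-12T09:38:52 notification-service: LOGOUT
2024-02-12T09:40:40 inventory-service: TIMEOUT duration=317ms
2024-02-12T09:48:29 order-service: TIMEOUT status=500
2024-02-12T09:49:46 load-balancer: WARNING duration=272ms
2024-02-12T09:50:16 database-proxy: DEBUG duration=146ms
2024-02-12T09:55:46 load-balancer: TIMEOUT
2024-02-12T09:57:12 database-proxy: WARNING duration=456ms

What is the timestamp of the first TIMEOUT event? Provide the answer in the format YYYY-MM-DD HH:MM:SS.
2024-02-12 09:22:04

To find the first event:

1. Filter for all TIMEOUT events
2. Sort by timestamp
3. Select the first one
4. Timestamp: 2024-02-12 09:22:04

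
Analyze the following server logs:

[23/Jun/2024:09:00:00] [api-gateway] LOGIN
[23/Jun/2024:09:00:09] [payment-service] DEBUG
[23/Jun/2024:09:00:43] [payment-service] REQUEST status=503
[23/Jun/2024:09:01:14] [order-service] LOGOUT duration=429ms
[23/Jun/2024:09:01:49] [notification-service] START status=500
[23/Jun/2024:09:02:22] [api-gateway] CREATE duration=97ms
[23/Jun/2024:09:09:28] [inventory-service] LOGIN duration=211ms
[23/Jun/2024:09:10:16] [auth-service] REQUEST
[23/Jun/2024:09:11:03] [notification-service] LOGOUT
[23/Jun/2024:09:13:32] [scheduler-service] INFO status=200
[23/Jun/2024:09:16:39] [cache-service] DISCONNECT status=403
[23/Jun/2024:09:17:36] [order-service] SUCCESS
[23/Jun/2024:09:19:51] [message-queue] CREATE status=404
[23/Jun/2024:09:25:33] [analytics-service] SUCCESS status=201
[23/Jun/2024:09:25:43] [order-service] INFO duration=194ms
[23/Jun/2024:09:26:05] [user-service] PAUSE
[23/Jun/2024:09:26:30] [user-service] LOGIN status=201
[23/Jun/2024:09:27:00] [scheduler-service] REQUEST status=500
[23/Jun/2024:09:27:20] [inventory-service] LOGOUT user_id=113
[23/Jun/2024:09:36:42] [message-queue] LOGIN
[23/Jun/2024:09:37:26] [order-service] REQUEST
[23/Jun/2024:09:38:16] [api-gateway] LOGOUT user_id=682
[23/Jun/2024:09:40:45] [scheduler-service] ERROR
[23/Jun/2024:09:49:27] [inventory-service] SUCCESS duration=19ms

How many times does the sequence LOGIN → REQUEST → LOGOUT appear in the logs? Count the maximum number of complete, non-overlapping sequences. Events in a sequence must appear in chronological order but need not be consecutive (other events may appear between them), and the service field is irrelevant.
4

To count sequences:

1. Look for pattern: LOGIN → REQUEST → LOGOUT
2. Greedily scan the log in chronological order, matching each sequence element in turn (ignoring service)
3. Each time the full pattern completes, increment the count and restart matching from the next event
4. Complete non-overlapping sequences found: 4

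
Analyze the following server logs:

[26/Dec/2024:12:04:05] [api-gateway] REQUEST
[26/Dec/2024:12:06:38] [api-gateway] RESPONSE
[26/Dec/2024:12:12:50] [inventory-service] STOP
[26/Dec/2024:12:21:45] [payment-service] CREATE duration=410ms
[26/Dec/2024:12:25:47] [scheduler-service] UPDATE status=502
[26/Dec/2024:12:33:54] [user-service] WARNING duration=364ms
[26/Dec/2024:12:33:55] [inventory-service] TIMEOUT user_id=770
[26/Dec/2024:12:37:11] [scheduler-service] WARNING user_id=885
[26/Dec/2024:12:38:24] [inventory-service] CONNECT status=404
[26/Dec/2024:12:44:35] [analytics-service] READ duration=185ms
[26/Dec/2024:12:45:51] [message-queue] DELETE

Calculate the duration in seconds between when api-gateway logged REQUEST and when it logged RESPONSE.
153

To find the time between events:

1. Locate the first REQUEST event for api-gateway: 26/Dec/2024:12:04:05
2. Locate the first RESPONSE event for api-gateway: 26/Dec/2024:12:06:38
3. Calculate the difference: 26/Dec/2024:12:06:38 - 26/Dec/2024:12:04:05 = 153 seconds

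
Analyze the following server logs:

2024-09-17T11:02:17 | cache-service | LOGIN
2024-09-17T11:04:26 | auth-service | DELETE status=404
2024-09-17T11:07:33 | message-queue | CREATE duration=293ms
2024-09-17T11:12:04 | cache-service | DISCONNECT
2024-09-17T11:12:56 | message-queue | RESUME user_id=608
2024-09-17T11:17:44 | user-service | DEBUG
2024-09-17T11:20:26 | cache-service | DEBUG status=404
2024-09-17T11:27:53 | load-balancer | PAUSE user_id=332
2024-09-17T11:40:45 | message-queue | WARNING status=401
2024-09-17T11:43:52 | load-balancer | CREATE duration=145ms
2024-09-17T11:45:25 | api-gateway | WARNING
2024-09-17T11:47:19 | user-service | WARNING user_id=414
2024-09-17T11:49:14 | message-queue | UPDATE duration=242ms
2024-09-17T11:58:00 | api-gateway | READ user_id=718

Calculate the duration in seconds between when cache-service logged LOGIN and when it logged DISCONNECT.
587

To find the time between events:

1. Locate the first LOGIN event for cache-service: 2024-09-17T11:02:17
2. Locate the first DISCONNECT event for cache-service: 2024-09-17T11:12:04
3. Calculate the difference: 2024-09-17T11:12:04 - 2024-09-17T11:02:17 = 587 seconds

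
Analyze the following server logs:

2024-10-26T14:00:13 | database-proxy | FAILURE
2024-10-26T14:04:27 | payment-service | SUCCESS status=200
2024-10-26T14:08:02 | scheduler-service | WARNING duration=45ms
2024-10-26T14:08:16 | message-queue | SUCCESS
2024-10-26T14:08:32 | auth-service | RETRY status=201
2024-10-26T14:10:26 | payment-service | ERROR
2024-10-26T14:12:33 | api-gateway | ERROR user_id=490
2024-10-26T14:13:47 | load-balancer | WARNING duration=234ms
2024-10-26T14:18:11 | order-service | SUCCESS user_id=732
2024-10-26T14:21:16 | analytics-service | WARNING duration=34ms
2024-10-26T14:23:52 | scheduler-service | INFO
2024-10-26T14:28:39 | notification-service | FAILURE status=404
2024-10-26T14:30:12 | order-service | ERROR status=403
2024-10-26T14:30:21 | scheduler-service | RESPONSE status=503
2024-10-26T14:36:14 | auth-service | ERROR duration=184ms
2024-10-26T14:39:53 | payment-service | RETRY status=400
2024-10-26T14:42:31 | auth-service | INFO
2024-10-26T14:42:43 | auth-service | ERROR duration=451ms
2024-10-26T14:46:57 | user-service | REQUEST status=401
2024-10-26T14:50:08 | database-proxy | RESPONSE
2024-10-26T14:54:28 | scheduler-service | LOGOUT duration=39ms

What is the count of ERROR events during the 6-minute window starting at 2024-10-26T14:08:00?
2

To count events in the time window:

1. Window boundaries: 2024-10-26T14:08:00 to 2024-10-26T14:14:00
2. Filter for ERROR events within this window
3. Count matching events: 2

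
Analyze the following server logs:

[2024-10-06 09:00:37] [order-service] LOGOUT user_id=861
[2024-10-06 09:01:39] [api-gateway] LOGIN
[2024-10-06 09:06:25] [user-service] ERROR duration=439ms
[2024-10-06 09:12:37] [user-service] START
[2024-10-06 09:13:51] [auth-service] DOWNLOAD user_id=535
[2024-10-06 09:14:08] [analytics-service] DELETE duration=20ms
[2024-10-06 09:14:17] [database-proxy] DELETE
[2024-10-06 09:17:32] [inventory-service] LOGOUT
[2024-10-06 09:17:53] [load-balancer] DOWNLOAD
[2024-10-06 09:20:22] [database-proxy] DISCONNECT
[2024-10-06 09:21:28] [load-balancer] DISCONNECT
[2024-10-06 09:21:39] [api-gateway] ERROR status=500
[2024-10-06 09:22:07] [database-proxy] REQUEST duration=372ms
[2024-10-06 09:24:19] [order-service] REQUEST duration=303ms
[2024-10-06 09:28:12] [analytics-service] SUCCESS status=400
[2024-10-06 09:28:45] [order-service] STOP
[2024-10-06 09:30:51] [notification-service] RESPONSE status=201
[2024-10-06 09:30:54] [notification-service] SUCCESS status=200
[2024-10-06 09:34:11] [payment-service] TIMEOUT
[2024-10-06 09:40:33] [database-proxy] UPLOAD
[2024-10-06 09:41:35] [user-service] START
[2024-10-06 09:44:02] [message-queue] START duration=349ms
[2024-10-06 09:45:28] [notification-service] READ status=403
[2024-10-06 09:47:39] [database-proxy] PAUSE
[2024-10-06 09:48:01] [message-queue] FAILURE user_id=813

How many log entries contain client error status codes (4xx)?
2

To find matching entries:

1. Pattern to match: client error status codes (4xx)
2. Scan each log entry for the pattern
3. Count matches: 2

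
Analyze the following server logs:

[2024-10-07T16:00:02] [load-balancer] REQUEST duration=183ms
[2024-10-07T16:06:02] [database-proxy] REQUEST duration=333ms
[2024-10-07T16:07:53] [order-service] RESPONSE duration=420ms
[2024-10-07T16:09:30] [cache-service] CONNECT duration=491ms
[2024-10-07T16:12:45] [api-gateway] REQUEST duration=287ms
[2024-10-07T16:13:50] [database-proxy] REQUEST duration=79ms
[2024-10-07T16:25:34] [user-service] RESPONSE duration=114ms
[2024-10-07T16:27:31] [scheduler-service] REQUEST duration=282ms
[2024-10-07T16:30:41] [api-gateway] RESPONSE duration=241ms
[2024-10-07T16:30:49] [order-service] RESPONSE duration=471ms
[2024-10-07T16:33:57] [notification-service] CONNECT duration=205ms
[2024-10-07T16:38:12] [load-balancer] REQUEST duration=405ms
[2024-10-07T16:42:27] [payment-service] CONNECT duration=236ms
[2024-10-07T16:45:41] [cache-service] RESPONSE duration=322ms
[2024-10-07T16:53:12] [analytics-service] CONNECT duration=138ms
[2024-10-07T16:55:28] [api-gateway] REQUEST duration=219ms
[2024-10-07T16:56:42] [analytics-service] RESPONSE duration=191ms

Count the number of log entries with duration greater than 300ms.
6

To count timeouts:

1. Threshold: 300ms
2. Extract duration from each log entry
3. Count entries where duration > 300
4. Timeout count: 6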